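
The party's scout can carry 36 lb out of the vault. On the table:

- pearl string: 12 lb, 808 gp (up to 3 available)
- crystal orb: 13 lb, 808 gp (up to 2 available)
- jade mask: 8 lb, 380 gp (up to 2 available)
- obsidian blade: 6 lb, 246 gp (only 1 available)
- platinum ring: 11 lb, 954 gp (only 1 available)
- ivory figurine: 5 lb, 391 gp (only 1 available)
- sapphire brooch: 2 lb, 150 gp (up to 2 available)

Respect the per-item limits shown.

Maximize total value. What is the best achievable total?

2570

Density check — platinum ring 86.73, ivory figurine 78.20, sapphire brooch 75.00 are the best per lb.
A density-first pass picks pearl string + platinum ring + ivory figurine + 2×sapphire brooch — 2453 at 32 lb.
The 9 lb tied up in ivory figurine and 2×sapphire brooch is better spent on crystal orb — total rises to 2570 (36 lb).
Nothing else within 36 lb beats 2570.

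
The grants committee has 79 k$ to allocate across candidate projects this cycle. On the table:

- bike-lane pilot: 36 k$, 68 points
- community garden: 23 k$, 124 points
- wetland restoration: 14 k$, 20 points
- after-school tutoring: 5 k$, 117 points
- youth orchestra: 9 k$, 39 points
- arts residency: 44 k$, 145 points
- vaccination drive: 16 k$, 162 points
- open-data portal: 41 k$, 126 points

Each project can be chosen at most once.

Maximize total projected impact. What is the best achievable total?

463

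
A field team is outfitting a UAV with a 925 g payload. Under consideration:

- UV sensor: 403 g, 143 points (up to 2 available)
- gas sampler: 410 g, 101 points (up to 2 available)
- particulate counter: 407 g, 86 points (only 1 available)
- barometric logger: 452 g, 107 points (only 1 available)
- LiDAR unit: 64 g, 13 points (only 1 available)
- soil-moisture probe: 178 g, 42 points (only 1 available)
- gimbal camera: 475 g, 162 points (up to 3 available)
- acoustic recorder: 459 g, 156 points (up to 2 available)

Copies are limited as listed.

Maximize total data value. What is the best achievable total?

312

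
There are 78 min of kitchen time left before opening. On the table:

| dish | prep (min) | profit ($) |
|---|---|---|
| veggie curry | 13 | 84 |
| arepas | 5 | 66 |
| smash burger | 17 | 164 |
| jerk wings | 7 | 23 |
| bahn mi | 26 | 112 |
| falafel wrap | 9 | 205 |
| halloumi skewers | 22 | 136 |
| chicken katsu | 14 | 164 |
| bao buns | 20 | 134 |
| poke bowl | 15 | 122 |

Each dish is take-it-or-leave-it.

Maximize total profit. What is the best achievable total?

817

Greedy by ratio would take veggie curry + arepas + smash burger + falafel wrap + chicken katsu + poke bowl: 73 min used, total 805.
The 15 min tied up in poke bowl is better spent on bao buns — total rises to 817 (78 min).
Next best is veggie curry + arepas + smash burger + falafel wrap + chicken katsu + poke bowl at 805 (73 min) — short by 12.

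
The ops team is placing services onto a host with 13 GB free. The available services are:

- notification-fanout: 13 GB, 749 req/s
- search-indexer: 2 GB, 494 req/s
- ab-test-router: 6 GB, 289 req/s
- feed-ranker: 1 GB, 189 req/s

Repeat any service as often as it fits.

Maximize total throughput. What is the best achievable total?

3153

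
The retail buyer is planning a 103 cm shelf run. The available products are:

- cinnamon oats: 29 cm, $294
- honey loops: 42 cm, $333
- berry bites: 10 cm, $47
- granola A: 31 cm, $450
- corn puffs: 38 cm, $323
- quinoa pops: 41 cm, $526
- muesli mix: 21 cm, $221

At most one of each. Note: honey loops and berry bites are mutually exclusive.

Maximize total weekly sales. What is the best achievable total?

1270

A density-first pass picks berry bites + granola A + quinoa pops + muesli mix — 1244 at 103 cm.
Replace berry bites and muesli mix with cinnamon oats: the trade gains 26 net, giving 1270 at 101 cm.
Next best is berry bites + granola A + quinoa pops + muesli mix at 1244 (103 cm) — short by 26.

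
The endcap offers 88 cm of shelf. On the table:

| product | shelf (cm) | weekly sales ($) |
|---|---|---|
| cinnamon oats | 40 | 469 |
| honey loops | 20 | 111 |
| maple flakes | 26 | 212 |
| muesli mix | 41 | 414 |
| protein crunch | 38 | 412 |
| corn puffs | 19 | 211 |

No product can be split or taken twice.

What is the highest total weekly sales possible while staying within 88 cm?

892

Density check — cinnamon oats 11.72, corn puffs 11.11, protein crunch 10.84, muesli mix 10.10 are the best per cm.
Best packing: cinnamon oats + maple flakes + corn puffs — 85 cm, 892 total.
The closest alternative, cinnamon oats + muesli mix, reaches only 883.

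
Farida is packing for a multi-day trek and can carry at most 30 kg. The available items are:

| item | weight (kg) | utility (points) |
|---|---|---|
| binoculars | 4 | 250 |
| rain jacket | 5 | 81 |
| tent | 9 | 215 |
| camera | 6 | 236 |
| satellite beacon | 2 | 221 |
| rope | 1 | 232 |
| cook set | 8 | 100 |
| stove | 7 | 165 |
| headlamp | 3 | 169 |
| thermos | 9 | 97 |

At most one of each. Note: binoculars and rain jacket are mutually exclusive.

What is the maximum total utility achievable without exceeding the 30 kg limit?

1323

By utility per kg: rope 232.00, satellite beacon 110.50, binoculars 62.50, headlamp 56.33 lead.
Best packing: binoculars + tent + camera + satellite beacon + rope + headlamp — 25 kg, 1323 total.
An exhaustive check of the 1024 subsets confirms 1323.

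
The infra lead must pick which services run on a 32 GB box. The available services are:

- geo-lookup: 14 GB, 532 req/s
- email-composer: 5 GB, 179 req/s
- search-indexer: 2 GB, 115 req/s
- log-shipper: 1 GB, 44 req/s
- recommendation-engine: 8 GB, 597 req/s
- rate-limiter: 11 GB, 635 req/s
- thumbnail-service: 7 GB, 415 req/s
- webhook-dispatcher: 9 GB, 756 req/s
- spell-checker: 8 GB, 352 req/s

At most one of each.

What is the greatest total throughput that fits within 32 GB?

A density-first pass picks email-composer + search-indexer + log-shipper + recommendation-engine + thumbnail-service + webhook-dispatcher — 2106 at 32 GB.
Dropping email-composer and thumbnail-service frees 12 GB; slotting in rate-limiter (11 GB) lifts the total to 2147 at 31 GB.
Next best is recommendation-engine + thumbnail-service + webhook-dispatcher + spell-checker at 2120 (32 GB) — short by 27.

2147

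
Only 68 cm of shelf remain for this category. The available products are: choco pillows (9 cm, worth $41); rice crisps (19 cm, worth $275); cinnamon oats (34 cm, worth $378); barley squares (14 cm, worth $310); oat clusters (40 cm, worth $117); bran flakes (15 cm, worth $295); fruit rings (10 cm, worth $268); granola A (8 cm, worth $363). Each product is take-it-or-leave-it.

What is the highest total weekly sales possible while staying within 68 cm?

Taking rice crisps + barley squares + bran flakes + fruit rings + granola A: 66 cm used, 1511 in weekly sales.

1511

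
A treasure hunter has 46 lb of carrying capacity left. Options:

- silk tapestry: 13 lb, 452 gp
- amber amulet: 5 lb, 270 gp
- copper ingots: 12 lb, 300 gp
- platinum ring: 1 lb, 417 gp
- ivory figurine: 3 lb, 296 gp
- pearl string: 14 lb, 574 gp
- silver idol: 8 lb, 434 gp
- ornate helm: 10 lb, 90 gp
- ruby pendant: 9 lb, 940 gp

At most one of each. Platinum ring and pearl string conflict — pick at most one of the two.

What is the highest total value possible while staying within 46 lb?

2839

Taking silk tapestry + copper ingots + platinum ring + ivory figurine + silver idol + ruby pendant: 46 lb used, 2839 in value.
Runner-up silk tapestry + amber amulet + platinum ring + ivory figurine + silver idol + ruby pendant tops out at 2809.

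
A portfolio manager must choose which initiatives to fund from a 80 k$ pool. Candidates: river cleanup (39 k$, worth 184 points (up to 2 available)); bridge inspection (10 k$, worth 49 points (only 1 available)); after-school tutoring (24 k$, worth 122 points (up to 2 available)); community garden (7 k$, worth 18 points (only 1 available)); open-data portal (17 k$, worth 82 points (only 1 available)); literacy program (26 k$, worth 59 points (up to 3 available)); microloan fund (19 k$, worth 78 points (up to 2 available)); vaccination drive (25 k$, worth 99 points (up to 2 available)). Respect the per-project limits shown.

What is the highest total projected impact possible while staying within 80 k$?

388

Ranking by ratio (projected impact/k$): after-school tutoring 5.08, bridge inspection 4.90, open-data portal 4.82.
The ratio heuristic lands on bridge inspection + 2×after-school tutoring + open-data portal (375) but leaves 5 k$ idle.
Dropping bridge inspection and after-school tutoring frees 34 k$; slotting in river cleanup (39 k$) lifts the total to 388 at 80 k$.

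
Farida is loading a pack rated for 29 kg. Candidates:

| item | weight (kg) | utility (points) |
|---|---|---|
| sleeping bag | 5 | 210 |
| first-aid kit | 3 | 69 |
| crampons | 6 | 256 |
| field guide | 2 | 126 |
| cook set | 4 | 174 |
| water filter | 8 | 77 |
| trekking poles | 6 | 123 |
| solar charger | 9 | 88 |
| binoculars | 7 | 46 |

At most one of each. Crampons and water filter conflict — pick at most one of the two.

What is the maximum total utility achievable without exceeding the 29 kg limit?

958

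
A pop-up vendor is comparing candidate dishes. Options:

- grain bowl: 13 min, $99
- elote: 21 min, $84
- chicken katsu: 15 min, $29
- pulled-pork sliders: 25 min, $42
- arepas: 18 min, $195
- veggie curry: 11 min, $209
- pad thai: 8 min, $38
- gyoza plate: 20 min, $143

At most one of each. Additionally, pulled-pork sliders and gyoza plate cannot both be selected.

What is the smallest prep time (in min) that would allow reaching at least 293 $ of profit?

24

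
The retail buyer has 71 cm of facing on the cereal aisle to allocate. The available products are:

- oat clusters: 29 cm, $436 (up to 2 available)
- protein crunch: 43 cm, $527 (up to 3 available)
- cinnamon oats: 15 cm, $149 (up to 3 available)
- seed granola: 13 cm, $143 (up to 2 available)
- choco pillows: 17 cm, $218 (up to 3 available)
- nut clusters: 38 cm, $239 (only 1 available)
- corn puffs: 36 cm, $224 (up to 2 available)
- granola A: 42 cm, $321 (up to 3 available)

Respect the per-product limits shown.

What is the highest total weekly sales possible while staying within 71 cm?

1015

2×oat clusters + seed granola uses 71 of the 71 cm and totals 1015.
Nothing else within 71 cm beats 1015.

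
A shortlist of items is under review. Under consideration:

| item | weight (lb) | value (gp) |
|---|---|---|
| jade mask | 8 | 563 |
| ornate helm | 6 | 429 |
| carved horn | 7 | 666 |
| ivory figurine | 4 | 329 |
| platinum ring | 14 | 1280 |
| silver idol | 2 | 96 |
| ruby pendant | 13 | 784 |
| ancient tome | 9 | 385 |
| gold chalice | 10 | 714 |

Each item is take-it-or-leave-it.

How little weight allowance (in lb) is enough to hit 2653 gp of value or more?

31

Need the lightest bundle worth ≥ 2653.
Taking ornate helm + carved horn + ivory figurine + platinum ring gives 2704 (≥ 2653) for 31 lb.
No combination under 31 lb hits 2653.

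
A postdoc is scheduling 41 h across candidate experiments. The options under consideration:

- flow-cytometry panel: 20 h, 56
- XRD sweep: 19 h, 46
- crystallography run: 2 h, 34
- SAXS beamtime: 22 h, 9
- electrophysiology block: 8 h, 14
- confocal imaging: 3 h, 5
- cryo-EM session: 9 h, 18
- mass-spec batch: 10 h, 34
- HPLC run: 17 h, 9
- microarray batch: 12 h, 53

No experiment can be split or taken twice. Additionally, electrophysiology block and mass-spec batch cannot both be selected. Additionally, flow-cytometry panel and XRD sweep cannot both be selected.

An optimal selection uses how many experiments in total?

4

Optimal total is 148.
flow-cytometry panel + crystallography run + confocal imaging + microarray batch hits 148 at 37 h.
Any selection reaching 148 contains exactly 4 experiments.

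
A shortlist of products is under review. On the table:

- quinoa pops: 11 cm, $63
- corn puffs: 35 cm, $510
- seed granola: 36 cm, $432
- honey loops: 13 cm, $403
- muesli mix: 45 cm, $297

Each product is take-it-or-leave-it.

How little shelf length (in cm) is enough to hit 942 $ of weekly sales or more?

Need the lightest bundle worth ≥ 942.
quinoa pops + corn puffs + honey loops: 976 weekly sales at 59 cm.
Below 59 cm the best achievable stays under 942.

59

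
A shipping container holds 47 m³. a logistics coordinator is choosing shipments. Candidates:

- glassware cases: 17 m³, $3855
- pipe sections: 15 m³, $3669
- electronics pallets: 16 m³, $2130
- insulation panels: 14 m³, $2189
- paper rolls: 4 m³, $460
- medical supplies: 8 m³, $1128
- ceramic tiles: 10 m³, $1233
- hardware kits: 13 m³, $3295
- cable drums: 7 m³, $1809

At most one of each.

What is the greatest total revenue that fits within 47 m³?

Taking the top-ratio shipments first gives pipe sections + paper rolls + medical supplies + hardware kits + cable drums for 10361 (47 m³).
Replace paper rolls and medical supplies and cable drums with glassware cases: the trade gains 458 net, giving 10819 at 45 m³.
Runner-up glassware cases + pipe sections + medical supplies + cable drums tops out at 10461.

10819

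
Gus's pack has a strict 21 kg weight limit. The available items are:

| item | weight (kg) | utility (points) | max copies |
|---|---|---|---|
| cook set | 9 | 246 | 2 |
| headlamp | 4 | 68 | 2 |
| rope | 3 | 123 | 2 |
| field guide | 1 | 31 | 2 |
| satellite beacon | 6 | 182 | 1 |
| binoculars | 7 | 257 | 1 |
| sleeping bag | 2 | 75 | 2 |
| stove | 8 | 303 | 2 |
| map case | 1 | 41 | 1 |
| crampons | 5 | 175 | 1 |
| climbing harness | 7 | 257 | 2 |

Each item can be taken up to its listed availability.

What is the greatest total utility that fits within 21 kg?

806

A density-first pass picks 2×rope + 2×field guide + 2×sleeping bag + stove + map case — 802 at 21 kg.
The 7 kg tied up in 2×field guide and 2×sleeping bag and map case is better spent on climbing harness — total rises to 806 (21 kg).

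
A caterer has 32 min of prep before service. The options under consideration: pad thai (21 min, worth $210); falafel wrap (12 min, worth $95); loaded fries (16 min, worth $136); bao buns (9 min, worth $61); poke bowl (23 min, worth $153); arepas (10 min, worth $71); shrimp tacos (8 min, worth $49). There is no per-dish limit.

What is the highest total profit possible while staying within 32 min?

The ratio ordering already packs tightly: pad thai + arepas, 31 min, 281.
The spare 1 min is too small for any remaining dish, and no exchange beats 281.

281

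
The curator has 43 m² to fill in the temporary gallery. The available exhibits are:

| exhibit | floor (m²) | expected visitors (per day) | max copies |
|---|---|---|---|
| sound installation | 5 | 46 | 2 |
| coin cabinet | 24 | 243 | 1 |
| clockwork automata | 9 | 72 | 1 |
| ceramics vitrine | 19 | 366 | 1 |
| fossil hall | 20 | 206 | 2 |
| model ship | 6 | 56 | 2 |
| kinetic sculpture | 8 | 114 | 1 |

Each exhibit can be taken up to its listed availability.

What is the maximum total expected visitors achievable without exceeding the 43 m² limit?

628

Density check — ceramics vitrine 19.26, kinetic sculpture 14.25, fossil hall 10.30, coin cabinet 10.12 are the best per m².
Filling by ratio: ceramics vitrine + 2×model ship + kinetic sculpture for 592, with 4 m² left unused.
Dropping model ship frees 6 m²; slotting in 2×sound installation (10 m²) lifts the total to 628 at 43 m².
No other feasible combination exceeds 628.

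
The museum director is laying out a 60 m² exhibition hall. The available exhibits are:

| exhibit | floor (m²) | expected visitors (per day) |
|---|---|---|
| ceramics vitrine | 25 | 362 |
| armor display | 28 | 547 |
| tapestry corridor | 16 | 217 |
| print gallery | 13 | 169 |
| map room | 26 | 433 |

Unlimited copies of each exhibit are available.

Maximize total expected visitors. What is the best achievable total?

1094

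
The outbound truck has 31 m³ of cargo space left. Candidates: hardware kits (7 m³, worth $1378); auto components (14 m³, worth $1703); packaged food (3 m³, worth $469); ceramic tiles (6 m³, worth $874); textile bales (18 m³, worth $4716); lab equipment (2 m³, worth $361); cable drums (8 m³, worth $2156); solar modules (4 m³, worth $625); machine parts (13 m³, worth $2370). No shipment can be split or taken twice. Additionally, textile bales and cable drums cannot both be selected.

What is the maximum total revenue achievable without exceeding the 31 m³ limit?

7086

Best packing: textile bales + machine parts — 31 m³, 7086 total.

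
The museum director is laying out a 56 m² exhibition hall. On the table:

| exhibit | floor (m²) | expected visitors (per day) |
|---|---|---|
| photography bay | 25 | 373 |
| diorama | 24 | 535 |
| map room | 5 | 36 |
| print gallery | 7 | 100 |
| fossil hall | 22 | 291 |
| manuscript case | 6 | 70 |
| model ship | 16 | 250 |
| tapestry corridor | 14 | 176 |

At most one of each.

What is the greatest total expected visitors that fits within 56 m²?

1008

Density check — diorama 22.29, model ship 15.62, photography bay 14.92, print gallery 14.29 are the best per m².
The ratio heuristic lands on diorama + print gallery + manuscript case + model ship (955) but leaves 3 m² idle.
Replace manuscript case and model ship with photography bay: the trade gains 53 net, giving 1008 at 56 m².
The closest alternative, photography bay + diorama + manuscript case, reaches only 978.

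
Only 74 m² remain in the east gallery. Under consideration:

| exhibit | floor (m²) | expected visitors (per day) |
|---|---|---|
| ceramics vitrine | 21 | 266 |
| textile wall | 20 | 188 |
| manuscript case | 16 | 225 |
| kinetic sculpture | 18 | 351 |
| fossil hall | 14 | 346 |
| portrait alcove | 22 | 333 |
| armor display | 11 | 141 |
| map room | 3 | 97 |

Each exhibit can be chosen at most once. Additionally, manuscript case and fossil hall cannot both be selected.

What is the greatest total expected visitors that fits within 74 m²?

Ranking by ratio (expected visitors/m²): map room 32.33, fossil hall 24.71, kinetic sculpture 19.50, portrait alcove 15.14.
Taking kinetic sculpture + fossil hall + portrait alcove + armor display + map room: 68 m² used, 1268 in expected visitors.
No other feasible combination exceeds 1268.

1268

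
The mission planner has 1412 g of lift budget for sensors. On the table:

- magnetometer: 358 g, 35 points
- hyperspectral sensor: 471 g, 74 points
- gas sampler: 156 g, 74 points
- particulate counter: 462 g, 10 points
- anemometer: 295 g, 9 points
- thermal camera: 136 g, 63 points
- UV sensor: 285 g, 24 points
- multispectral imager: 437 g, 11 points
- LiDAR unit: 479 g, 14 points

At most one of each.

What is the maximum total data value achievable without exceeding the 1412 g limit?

270

Best packing: magnetometer + hyperspectral sensor + gas sampler + thermal camera + UV sensor — 1406 g, 270 total.
The spare 6 g is too small for any remaining sensor, and no exchange beats 270.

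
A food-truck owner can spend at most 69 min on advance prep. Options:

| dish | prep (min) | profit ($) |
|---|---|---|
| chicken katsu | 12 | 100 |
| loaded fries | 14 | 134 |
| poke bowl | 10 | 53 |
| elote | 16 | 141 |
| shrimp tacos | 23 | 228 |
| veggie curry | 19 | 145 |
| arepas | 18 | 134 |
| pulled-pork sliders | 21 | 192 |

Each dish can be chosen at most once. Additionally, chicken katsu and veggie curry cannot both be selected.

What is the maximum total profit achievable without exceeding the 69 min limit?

607

Density check — shrimp tacos 9.91, loaded fries 9.57, pulled-pork sliders 9.14 are the best per min.
Loaded fries + poke bowl + shrimp tacos + pulled-pork sliders uses 68 of the 69 min and totals 607.
Next best is chicken katsu + loaded fries + elote + shrimp tacos at 603 (65 min) — short by 4.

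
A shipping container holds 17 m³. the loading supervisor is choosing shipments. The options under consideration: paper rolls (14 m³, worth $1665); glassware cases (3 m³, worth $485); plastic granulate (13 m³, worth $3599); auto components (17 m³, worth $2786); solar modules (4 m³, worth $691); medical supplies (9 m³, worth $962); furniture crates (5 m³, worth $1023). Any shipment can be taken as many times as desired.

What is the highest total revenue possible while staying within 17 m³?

Ranking by ratio (revenue/m³): plastic granulate 276.85, furniture crates 204.60, solar modules 172.75, auto components 163.88.
The ratio ordering already packs tightly: plastic granulate + solar modules, 17 m³, 4290.
Every other selection either busts 17 m³ or fails to beat 4290.

4290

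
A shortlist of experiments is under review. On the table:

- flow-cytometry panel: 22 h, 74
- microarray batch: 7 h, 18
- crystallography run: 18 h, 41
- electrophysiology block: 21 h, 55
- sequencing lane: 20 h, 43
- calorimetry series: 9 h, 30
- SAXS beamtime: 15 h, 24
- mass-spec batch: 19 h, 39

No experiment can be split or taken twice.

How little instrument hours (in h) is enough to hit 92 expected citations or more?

Look for the lowest-instrument combination reaching 92.
flow-cytometry panel + microarray batch: 92 expected citations at 29 h.
No combination under 29 h hits 92.

29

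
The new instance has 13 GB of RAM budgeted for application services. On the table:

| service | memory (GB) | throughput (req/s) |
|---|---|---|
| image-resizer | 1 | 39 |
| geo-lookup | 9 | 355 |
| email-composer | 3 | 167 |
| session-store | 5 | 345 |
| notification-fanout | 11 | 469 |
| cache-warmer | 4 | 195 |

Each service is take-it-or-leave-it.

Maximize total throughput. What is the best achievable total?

746

Ranking by ratio (throughput/GB): session-store 69.00, email-composer 55.67, cache-warmer 48.75.
Taking image-resizer + email-composer + session-store + cache-warmer: 13 GB used, 746 in throughput.
Next best is email-composer + session-store + cache-warmer at 707 (12 GB) — short by 39.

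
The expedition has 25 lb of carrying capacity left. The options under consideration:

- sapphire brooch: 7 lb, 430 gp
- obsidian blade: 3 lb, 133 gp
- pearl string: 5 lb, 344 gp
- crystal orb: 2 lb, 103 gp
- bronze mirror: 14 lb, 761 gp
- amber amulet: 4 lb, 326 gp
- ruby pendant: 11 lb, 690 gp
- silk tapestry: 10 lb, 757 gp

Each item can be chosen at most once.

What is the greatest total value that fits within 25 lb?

1773

By value per lb: amber amulet 81.50, silk tapestry 75.70, pearl string 68.80 lead.
Filling by ratio: obsidian blade + pearl string + crystal orb + amber amulet + silk tapestry for 1663, with 1 lb left unused.
Replace obsidian blade and pearl string and crystal orb with ruby pendant: the trade gains 110 net, giving 1773 at 25 lb.
Runner-up sapphire brooch + obsidian blade + pearl string + silk tapestry tops out at 1664.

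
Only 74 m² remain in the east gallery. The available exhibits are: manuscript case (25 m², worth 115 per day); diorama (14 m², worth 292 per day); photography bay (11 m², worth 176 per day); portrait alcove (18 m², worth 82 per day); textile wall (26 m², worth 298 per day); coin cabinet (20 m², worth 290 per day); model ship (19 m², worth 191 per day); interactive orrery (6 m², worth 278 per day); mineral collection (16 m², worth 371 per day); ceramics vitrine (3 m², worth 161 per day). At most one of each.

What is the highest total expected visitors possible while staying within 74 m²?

Diorama + photography bay + coin cabinet + interactive orrery + mineral collection + ceramics vitrine uses 70 of the 74 m² and totals 1568.
An exhaustive check of the 1024 subsets confirms 1568.

1568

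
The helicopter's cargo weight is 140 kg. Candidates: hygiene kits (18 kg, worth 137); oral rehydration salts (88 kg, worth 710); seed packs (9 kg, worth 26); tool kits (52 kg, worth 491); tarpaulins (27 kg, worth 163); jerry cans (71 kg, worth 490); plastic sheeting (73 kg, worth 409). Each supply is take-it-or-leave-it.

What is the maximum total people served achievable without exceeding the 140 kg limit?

Best packing: oral rehydration salts + tool kits — 140 kg, 1201 total.
Every other selection either busts 140 kg or fails to beat 1201.

1201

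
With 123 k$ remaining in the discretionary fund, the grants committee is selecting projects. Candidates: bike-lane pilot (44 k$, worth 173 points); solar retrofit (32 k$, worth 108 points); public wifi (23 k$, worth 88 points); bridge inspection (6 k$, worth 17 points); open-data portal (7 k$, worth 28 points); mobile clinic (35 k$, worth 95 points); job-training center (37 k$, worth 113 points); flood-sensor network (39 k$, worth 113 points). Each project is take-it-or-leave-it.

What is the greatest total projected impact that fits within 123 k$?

422

Greedy by ratio would take bike-lane pilot + solar retrofit + public wifi + bridge inspection + open-data portal: 112 k$ used, total 414.
The 29 k$ tied up in public wifi and bridge inspection is better spent on job-training center — total rises to 422 (120 k$).
Bike-lane pilot + solar retrofit + open-data portal + flood-sensor network (122 k$) also reaches 422 — a tie, but nothing goes higher.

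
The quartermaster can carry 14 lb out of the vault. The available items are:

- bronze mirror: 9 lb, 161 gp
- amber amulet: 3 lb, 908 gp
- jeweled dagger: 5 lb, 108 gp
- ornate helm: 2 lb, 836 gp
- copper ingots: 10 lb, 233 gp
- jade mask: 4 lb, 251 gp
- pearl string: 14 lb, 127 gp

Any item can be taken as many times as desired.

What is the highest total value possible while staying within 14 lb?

Best packing: 7×ornate helm — 14 lb, 5852 total.

5852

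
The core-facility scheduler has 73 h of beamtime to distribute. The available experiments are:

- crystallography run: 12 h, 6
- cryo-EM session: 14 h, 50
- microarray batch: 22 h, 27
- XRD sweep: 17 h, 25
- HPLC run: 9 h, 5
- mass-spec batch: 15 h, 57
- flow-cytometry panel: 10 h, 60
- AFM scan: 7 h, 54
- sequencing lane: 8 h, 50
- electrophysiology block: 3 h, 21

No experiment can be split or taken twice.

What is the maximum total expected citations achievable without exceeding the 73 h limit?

Ranking by ratio (expected citations/h): AFM scan 7.71, electrophysiology block 7.00, sequencing lane 6.25.
Filling by ratio: cryo-EM session + HPLC run + mass-spec batch + flow-cytometry panel + AFM scan + sequencing lane + electrophysiology block for 297, with 7 h left unused.
Dropping HPLC run frees 9 h; slotting in crystallography run (12 h) lifts the total to 298 at 69 h.
Every other selection either busts 73 h or fails to beat 298.

298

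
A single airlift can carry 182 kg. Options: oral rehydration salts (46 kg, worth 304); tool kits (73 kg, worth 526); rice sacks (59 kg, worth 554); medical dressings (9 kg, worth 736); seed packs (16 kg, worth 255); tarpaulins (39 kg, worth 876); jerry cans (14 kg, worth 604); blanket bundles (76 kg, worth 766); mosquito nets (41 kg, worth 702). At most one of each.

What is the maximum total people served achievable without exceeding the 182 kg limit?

Best packing: rice sacks + medical dressings + seed packs + tarpaulins + jerry cans + mosquito nets — 178 kg, 3727 total.
Runner-up medical dressings + tarpaulins + jerry cans + blanket bundles + mosquito nets tops out at 3684.

3727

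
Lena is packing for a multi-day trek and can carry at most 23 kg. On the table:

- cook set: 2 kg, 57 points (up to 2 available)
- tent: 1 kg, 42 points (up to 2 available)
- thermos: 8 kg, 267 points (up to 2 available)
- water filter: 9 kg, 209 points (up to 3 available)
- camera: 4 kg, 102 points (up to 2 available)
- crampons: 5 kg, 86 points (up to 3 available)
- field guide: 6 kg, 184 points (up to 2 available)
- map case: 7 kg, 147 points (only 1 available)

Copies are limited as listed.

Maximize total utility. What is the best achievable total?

760

A density-first pass picks 2×cook set + 2×tent + 2×thermos — 732 at 22 kg.
Dropping 2×cook set and tent frees 5 kg; slotting in field guide (6 kg) lifts the total to 760 at 23 kg.
Nothing else within 23 kg beats 760.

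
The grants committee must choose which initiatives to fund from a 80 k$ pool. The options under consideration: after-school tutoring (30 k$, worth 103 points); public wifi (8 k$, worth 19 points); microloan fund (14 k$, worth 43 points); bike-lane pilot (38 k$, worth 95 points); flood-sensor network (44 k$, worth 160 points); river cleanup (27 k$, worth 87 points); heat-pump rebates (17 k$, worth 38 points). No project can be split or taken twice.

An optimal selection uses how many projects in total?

3

Best achievable projected impact is 266.
public wifi + flood-sensor network + river cleanup hits 266 at 79 k$.
All optima have 3 projects.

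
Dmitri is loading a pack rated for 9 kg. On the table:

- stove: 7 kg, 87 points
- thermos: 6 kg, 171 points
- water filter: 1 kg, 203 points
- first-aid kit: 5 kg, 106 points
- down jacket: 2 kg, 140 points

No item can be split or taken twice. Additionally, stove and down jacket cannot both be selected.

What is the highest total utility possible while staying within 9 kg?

514

Taking thermos + water filter + down jacket: 9 kg used, 514 in utility.
An exhaustive check of the 32 subsets confirms 514.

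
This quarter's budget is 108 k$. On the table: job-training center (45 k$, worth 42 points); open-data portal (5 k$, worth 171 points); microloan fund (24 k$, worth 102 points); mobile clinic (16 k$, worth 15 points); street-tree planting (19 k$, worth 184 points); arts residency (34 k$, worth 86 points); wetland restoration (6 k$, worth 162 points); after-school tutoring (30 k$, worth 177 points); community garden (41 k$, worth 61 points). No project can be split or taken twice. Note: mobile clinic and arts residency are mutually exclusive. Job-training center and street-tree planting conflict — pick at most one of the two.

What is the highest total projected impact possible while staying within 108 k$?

The ratio ordering already packs tightly: open-data portal + microloan fund + mobile clinic + street-tree planting + wetland restoration + after-school tutoring, 100 k$, 811.
Next best is open-data portal + microloan fund + street-tree planting + wetland restoration + after-school tutoring at 796 (84 k$) — short by 15.

811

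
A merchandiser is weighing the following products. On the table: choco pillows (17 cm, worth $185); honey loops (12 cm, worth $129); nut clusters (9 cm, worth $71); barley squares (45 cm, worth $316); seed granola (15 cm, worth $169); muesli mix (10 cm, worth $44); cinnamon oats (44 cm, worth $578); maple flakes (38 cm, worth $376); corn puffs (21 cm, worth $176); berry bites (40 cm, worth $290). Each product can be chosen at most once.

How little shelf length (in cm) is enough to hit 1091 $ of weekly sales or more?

97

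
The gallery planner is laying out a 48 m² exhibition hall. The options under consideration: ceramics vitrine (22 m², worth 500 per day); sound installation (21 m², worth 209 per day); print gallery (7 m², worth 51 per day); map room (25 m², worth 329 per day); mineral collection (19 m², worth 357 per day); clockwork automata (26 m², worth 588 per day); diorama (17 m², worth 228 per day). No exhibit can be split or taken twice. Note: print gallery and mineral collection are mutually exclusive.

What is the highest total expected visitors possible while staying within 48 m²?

By expected visitors per m²: ceramics vitrine 22.73, clockwork automata 22.62, mineral collection 18.79, diorama 13.41 lead.
The ratio ordering already packs tightly: ceramics vitrine + clockwork automata, 48 m², 1088.

1088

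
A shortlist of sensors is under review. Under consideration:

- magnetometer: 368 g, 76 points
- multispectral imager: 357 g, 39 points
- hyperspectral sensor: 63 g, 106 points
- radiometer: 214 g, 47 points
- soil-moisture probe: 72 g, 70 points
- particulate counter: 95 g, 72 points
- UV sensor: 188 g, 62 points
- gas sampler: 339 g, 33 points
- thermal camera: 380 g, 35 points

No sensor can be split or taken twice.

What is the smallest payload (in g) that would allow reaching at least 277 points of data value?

418

Minimise g subject to total data value ≥ 277.
hyperspectral sensor + soil-moisture probe + particulate counter + UV sensor reaches 310 using 418 g.
Below 418 g the best achievable stays under 277.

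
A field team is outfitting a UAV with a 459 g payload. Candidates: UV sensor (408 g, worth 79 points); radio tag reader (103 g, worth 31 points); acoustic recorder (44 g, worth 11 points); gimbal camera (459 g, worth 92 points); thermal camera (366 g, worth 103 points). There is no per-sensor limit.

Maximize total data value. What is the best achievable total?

135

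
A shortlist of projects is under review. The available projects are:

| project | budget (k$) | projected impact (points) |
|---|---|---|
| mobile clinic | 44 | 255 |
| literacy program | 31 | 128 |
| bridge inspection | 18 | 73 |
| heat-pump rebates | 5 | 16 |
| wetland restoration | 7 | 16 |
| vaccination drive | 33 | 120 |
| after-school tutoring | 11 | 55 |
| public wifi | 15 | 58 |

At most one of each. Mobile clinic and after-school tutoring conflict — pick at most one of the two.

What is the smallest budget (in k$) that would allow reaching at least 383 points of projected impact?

75

Minimise k$ subject to total projected impact ≥ 383.
mobile clinic + literacy program: 383 projected impact at 75 k$.
Below 75 k$ the best achievable stays under 383.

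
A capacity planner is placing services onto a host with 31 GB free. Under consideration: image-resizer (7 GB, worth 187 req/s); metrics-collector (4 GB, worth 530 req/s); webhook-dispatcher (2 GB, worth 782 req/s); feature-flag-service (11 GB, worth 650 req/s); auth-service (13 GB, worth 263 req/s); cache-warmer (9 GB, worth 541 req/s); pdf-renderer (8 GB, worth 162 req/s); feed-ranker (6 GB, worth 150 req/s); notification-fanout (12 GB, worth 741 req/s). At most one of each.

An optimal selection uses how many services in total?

Optimal total is 2703.
One optimal bundle: metrics-collector + webhook-dispatcher + feature-flag-service + notification-fanout (29 GB).
Any selection reaching 2703 contains exactly 4 services.

4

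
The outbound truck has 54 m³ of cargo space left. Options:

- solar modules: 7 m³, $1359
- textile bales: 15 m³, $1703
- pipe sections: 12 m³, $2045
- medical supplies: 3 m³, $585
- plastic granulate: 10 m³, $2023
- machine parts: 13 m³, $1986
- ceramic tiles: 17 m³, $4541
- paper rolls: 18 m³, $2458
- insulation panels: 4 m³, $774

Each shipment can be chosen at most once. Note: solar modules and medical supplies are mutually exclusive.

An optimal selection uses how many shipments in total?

5

Best achievable revenue is 10742.
One optimal bundle: solar modules + pipe sections + plastic granulate + ceramic tiles + insulation panels (50 m³).
Every optimal selection uses 5 shipments.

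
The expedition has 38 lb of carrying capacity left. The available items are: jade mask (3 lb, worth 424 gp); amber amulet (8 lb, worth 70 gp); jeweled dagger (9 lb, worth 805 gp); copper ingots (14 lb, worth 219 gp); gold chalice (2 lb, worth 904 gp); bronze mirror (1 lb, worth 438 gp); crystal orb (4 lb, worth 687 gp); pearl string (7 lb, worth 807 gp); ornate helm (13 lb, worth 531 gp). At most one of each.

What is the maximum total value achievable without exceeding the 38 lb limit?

4172

Density check — gold chalice 452.00, bronze mirror 438.00, crystal orb 171.75 are the best per lb.
Filling by ratio: jade mask + amber amulet + jeweled dagger + gold chalice + bronze mirror + crystal orb + pearl string for 4135, with 4 lb left unused.
Dropping jade mask and amber amulet frees 11 lb; slotting in ornate helm (13 lb) lifts the total to 4172 at 36 lb.
Runner-up jade mask + jeweled dagger + gold chalice + crystal orb + pearl string + ornate helm tops out at 4158.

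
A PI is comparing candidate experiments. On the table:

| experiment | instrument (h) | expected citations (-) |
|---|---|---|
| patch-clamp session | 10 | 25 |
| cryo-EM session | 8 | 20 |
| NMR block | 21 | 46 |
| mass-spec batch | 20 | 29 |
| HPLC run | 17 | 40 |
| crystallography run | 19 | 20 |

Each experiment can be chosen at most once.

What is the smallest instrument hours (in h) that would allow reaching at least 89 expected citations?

39

Minimise h subject to total expected citations ≥ 89.
Taking patch-clamp session + cryo-EM session + NMR block gives 91 (≥ 89) for 39 h.
Below 39 h the best achievable stays under 89.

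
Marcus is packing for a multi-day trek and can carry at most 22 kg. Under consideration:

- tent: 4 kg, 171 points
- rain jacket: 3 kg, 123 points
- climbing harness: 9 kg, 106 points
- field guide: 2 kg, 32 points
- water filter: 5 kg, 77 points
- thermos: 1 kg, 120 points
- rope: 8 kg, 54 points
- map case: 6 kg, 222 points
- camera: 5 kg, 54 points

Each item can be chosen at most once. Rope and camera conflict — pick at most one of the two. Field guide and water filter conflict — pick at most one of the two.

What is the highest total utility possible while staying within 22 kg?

722

Ranking by ratio (utility/kg): thermos 120.00, tent 42.75, rain jacket 41.00, map case 37.00.
Taking tent + rain jacket + field guide + thermos + map case + camera: 21 kg used, 722 in utility.
The closest alternative, tent + rain jacket + water filter + thermos + map case, reaches only 713.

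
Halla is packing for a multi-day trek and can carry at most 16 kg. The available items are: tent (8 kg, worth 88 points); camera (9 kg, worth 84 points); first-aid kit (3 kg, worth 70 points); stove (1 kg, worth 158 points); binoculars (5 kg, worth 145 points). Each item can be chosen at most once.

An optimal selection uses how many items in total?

Optimal total is 391.
For example tent + stove + binoculars achieves it, using 14 kg.
Any selection reaching 391 contains exactly 3 items.

3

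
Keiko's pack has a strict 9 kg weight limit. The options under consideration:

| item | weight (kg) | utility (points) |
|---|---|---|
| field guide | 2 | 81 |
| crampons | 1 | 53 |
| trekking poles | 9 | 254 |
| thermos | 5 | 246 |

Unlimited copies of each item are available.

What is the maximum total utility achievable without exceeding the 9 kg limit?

477

9×crampons uses 9 of the 9 kg and totals 477.
No other feasible combination exceeds 477.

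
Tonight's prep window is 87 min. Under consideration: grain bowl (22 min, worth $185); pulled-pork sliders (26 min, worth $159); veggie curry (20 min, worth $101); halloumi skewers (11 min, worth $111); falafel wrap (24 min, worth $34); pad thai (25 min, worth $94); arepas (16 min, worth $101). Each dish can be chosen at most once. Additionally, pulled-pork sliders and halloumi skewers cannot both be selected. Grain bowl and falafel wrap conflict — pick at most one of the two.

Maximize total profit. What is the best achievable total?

By profit per min: halloumi skewers 10.09, grain bowl 8.41, arepas 6.31, pulled-pork sliders 6.12 lead.
Best packing: grain bowl + pulled-pork sliders + veggie curry + arepas — 84 min, 546 total.
Nothing else feasible within 87 min beats 546.

546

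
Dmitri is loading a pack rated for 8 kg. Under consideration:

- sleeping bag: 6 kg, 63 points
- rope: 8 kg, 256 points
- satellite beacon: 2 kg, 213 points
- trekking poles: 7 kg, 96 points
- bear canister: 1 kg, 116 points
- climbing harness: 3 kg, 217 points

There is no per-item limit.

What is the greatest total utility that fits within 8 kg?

928

Ranking by ratio (utility/kg): bear canister 116.00, satellite beacon 106.50, climbing harness 72.33.
The ratio ordering already packs tightly: 8×bear canister, 8 kg, 928.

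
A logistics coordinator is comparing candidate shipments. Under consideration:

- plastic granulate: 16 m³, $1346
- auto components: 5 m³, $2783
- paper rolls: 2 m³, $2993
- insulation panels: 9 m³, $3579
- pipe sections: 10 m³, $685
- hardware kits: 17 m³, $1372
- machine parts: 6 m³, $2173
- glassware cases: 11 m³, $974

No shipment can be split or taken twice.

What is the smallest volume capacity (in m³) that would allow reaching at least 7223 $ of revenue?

Need the lightest bundle worth ≥ 7223.
Taking auto components + paper rolls + machine parts gives 7949 (≥ 7223) for 13 m³.
No combination under 13 m³ hits 7223.

13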